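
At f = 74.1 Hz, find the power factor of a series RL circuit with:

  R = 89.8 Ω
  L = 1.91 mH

Step 1 — Angular frequency: ω = 2π·f = 2π·74.1 = 465.6 rad/s.
Step 2 — Component impedances:
  R: Z = R = 89.8 Ω
  L: Z = jωL = j·465.6·0.00191 = 0 + j0.8893 Ω
Step 3 — Series combination: Z_total = R + L = 89.8 + j0.8893 Ω = 89.8∠0.6° Ω.
Step 4 — Power factor: PF = cos(φ) = Re(Z)/|Z| = 89.8/89.8 = 1.
Step 5 — Type: Im(Z) = 0.8893 ⇒ lagging (phase φ = 0.6°).

PF = 1 (lagging, φ = 0.6°)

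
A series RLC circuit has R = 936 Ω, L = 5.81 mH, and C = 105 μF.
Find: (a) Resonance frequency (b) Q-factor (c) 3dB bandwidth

Step 1 — Resonance: ω₀ = 1/√(LC) = 1/√(0.00581·0.000105) = 1280 rad/s.
Step 2 — f₀ = ω₀/(2π) = 203.8 Hz.
Step 3 — Series Q: Q = ω₀L/R = 1280·0.00581/936 = 0.007947.
Step 4 — Bandwidth: Δω = ω₀/Q = 1.611e+05 rad/s; BW = Δω/(2π) = 2.564e+04 Hz.

(a) f₀ = 203.8 Hz  (b) Q = 0.007947  (c) BW = 2.564e+04 Hz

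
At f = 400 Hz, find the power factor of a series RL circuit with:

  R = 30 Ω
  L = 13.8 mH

Step 1 — Angular frequency: ω = 2π·f = 2π·400 = 2513 rad/s.
Step 2 — Component impedances:
  R: Z = R = 30 Ω
  L: Z = jωL = j·2513·0.0138 = 0 + j34.68 Ω
Step 3 — Series combination: Z_total = R + L = 30 + j34.68 Ω = 45.86∠49.1° Ω.
Step 4 — Power factor: PF = cos(φ) = Re(Z)/|Z| = 30/45.86 = 0.6542.
Step 5 — Type: Im(Z) = 34.68 ⇒ lagging (phase φ = 49.1°).

PF = 0.6542 (lagging, φ = 49.1°)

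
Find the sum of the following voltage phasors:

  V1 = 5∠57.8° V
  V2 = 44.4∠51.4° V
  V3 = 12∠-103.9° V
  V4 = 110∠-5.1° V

Step 1 — Convert each phasor to rectangular form:
  V1 = 5·(cos(57.8°) + j·sin(57.8°)) = 2.664 + j4.231 V
  V2 = 44.4·(cos(51.4°) + j·sin(51.4°)) = 27.7 + j34.7 V
  V3 = 12·(cos(-103.9°) + j·sin(-103.9°)) = -2.883 - j11.65 V
  V4 = 110·(cos(-5.1°) + j·sin(-5.1°)) = 109.6 - j9.778 V
Step 2 — Sum components: V_total = 137 + j17.5 V.
Step 3 — Convert to polar: |V_total| = 138.2 V, ∠V_total = 7.3°.

V_total = 138.2∠7.3° V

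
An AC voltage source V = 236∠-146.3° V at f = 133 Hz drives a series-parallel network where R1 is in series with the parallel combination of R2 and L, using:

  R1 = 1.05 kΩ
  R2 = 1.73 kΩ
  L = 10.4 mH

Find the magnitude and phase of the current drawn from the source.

Step 1 — Angular frequency: ω = 2π·f = 2π·133 = 835.7 rad/s.
Step 2 — Component impedances:
  R1: Z = R = 1050 Ω
  R2: Z = R = 1730 Ω
  L: Z = jωL = j·835.7·0.0104 = 0 + j8.691 Ω
Step 3 — Parallel branch: R2 || L = 1/(1/R2 + 1/L) = 0.04366 + j8.691 Ω.
Step 4 — Series with R1: Z_total = R1 + (R2 || L) = 1050 + j8.691 Ω = 1050∠0.5° Ω.
Step 5 — Source phasor: V = 236∠-146.3° V = -196.3 - j130.9 V.
Step 6 — Ohm's law: I = V / Z_total = (-196.3 - j130.9) / (1050 + j8.691) = -0.188 - j0.1231 A.
Step 7 — Convert to polar: |I| = 0.2247 A, ∠I = -146.8°.

I = 0.2247∠-146.8° A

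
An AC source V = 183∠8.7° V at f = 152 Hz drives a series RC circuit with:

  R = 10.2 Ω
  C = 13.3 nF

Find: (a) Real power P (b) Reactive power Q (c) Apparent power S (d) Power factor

Step 1 — Angular frequency: ω = 2π·f = 2π·152 = 955 rad/s.
Step 2 — Component impedances:
  R: Z = R = 10.2 Ω
  C: Z = 1/(jωC) = -j/(ω·C) = 0 - j7.873e+04 Ω
Step 3 — Series combination: Z_total = R + C = 10.2 - j7.873e+04 Ω = 7.873e+04∠-90.0° Ω.
Step 4 — Source phasor: V = 183∠8.7° V = 180.9 + j27.68 V.
Step 5 — Current: I = V / Z = -0.0003513 + j0.002298 A = 0.002324∠98.7° A.
Step 6 — Complex power: S = V·I* = 5.511e-05 - j0.4254 VA.
Step 7 — Real power: P = Re(S) = 5.511e-05 W.
Step 8 — Reactive power: Q = Im(S) = -0.4254 VAR.
Step 9 — Apparent power: |S| = 0.4254 VA.
Step 10 — Power factor: PF = P/|S| = 0.0001296 (leading).

(a) P = 5.511e-05 W  (b) Q = -0.4254 VAR  (c) S = 0.4254 VA  (d) PF = 0.0001296 (leading)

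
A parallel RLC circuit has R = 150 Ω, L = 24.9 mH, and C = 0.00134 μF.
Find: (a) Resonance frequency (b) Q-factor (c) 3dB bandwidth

Step 1 — Resonance: ω₀ = 1/√(LC) = 1/√(0.0249·1.34e-09) = 1.731e+05 rad/s.
Step 2 — f₀ = ω₀/(2π) = 2.755e+04 Hz.
Step 3 — Parallel Q: Q = R/(ω₀L) = 150/(1.731e+05·0.0249) = 0.0348.
Step 4 — Bandwidth: Δω = ω₀/Q = 4.975e+06 rad/s; BW = Δω/(2π) = 7.918e+05 Hz.

(a) f₀ = 2.755e+04 Hz  (b) Q = 0.0348  (c) BW = 7.918e+05 Hz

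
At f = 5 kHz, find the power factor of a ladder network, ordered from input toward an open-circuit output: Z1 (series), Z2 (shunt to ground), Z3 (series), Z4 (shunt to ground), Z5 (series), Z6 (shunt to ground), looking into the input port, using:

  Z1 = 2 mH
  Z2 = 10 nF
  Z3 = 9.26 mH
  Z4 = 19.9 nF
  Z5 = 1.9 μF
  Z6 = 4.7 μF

Step 1 — Angular frequency: ω = 2π·f = 2π·5000 = 3.142e+04 rad/s.
Step 2 — Component impedances:
  Z1: Z = jωL = j·3.142e+04·0.002 = 0 + j62.83 Ω
  Z2: Z = 1/(jωC) = -j/(ω·C) = 0 - j3183 Ω
  Z3: Z = jωL = j·3.142e+04·0.00926 = 0 + j290.9 Ω
  Z4: Z = 1/(jωC) = -j/(ω·C) = 0 - j1600 Ω
  Z5: Z = 1/(jωC) = -j/(ω·C) = 0 - j16.75 Ω
  Z6: Z = 1/(jωC) = -j/(ω·C) = 0 - j6.773 Ω
Step 3 — Ladder network (open output): work backward from the far end, alternating series and parallel combinations. Z_in = 0 + j355.1 Ω = 355.1∠90.0° Ω.
Step 4 — Power factor: PF = cos(φ) = Re(Z)/|Z| = 0/355.1 = 0.
Step 5 — Type: Im(Z) = 355.1 ⇒ lagging (phase φ = 90.0°).

PF = 0 (lagging, φ = 90.0°)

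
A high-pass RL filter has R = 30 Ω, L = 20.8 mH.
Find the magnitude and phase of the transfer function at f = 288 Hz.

Step 1 — Angular frequency: ω = 2π·288 = 1810 rad/s.
Step 2 — Transfer function: H(jω) = jωL/(R + jωL).
Step 3 — Numerator jωL = j·37.64; denominator R + jωL = 30 + j37.64.
Step 4 — H = 0.6115 + j0.4874.
Step 5 — Magnitude: |H| = 0.782 (-2.1 dB); phase: φ = 38.6°.

|H| = 0.782 (-2.1 dB), φ = 38.6°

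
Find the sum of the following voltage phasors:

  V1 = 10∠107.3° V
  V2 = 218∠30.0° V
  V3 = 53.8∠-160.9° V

Step 1 — Convert each phasor to rectangular form:
  V1 = 10·(cos(107.3°) + j·sin(107.3°)) = -2.974 + j9.548 V
  V2 = 218·(cos(30.0°) + j·sin(30.0°)) = 188.8 + j109 V
  V3 = 53.8·(cos(-160.9°) + j·sin(-160.9°)) = -50.84 - j17.6 V
Step 2 — Sum components: V_total = 135 + j100.9 V.
Step 3 — Convert to polar: |V_total| = 168.6 V, ∠V_total = 36.8°.

V_total = 168.6∠36.8° V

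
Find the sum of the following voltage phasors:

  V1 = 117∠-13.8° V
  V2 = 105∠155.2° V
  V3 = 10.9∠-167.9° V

Step 1 — Convert each phasor to rectangular form:
  V1 = 117·(cos(-13.8°) + j·sin(-13.8°)) = 113.6 - j27.91 V
  V2 = 105·(cos(155.2°) + j·sin(155.2°)) = -95.32 + j44.04 V
  V3 = 10.9·(cos(-167.9°) + j·sin(-167.9°)) = -10.66 - j2.285 V
Step 2 — Sum components: V_total = 7.648 + j13.85 V.
Step 3 — Convert to polar: |V_total| = 15.82 V, ∠V_total = 61.1°.

V_total = 15.82∠61.1° V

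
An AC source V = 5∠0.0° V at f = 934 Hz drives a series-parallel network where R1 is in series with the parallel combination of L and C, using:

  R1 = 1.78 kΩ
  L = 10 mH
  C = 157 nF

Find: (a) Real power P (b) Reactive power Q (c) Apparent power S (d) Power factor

Step 1 — Angular frequency: ω = 2π·f = 2π·934 = 5868 rad/s.
Step 2 — Component impedances:
  R1: Z = R = 1780 Ω
  L: Z = jωL = j·5868·0.01 = 0 + j58.68 Ω
  C: Z = 1/(jωC) = -j/(ω·C) = 0 - j1085 Ω
Step 3 — Parallel branch: L || C = 1/(1/L + 1/C) = 0 + j62.04 Ω.
Step 4 — Series with R1: Z_total = R1 + (L || C) = 1780 + j62.04 Ω = 1781∠2.0° Ω.
Step 5 — Source phasor: V = 5∠0.0° V = 5 V.
Step 6 — Current: I = V / Z = 0.002806 - j9.778e-05 A = 0.002807∠-2.0° A.
Step 7 — Complex power: S = V·I* = 0.01403 + j0.0004889 VA.
Step 8 — Real power: P = Re(S) = 0.01403 W.
Step 9 — Reactive power: Q = Im(S) = 0.0004889 VAR.
Step 10 — Apparent power: |S| = 0.01404 VA.
Step 11 — Power factor: PF = P/|S| = 0.9994 (lagging).

(a) P = 0.01403 W  (b) Q = 0.0004889 VAR  (c) S = 0.01404 VA  (d) PF = 0.9994 (lagging)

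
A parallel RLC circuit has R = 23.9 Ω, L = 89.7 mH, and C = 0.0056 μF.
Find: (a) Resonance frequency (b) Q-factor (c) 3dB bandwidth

Step 1 — Resonance: ω₀ = 1/√(LC) = 1/√(0.0897·5.6e-09) = 4.462e+04 rad/s.
Step 2 — f₀ = ω₀/(2π) = 7101 Hz.
Step 3 — Parallel Q: Q = R/(ω₀L) = 23.9/(4.462e+04·0.0897) = 0.005972.
Step 4 — Bandwidth: Δω = ω₀/Q = 7.472e+06 rad/s; BW = Δω/(2π) = 1.189e+06 Hz.

(a) f₀ = 7101 Hz  (b) Q = 0.005972  (c) BW = 1.189e+06 Hz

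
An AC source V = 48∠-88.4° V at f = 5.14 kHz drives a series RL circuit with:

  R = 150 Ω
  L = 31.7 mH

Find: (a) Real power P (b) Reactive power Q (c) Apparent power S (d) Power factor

Step 1 — Angular frequency: ω = 2π·f = 2π·5140 = 3.23e+04 rad/s.
Step 2 — Component impedances:
  R: Z = R = 150 Ω
  L: Z = jωL = j·3.23e+04·0.0317 = 0 + j1024 Ω
Step 3 — Series combination: Z_total = R + L = 150 + j1024 Ω = 1035∠81.7° Ω.
Step 4 — Source phasor: V = 48∠-88.4° V = 1.34 - j47.98 V.
Step 5 — Current: I = V / Z = -0.04569 - j0.008004 A = 0.04639∠-170.1° A.
Step 6 — Complex power: S = V·I* = 0.3228 + j2.203 VA.
Step 7 — Real power: P = Re(S) = 0.3228 W.
Step 8 — Reactive power: Q = Im(S) = 2.203 VAR.
Step 9 — Apparent power: |S| = 2.227 VA.
Step 10 — Power factor: PF = P/|S| = 0.145 (lagging).

(a) P = 0.3228 W  (b) Q = 2.203 VAR  (c) S = 2.227 VA  (d) PF = 0.145 (lagging)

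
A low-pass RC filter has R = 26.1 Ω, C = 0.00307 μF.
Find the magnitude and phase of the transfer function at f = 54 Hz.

Step 1 — Angular frequency: ω = 2π·54 = 339.3 rad/s.
Step 2 — Transfer function: H(jω) = 1/(1 + jωRC).
Step 3 — Denominator: 1 + jωRC = 1 + j·339.3·26.1·3.07e-09 = 1 + j2.719e-05.
Step 4 — H = 1 - j2.719e-05.
Step 5 — Magnitude: |H| = 1 (-0.0 dB); phase: φ = -0.0°.

|H| = 1 (-0.0 dB), φ = -0.0°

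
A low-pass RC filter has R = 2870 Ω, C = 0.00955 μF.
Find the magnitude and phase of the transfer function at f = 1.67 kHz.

Step 1 — Angular frequency: ω = 2π·1670 = 1.049e+04 rad/s.
Step 2 — Transfer function: H(jω) = 1/(1 + jωRC).
Step 3 — Denominator: 1 + jωRC = 1 + j·1.049e+04·2870·9.55e-09 = 1 + j0.2876.
Step 4 — H = 0.9236 - j0.2656.
Step 5 — Magnitude: |H| = 0.961 (-0.3 dB); phase: φ = -16.0°.

|H| = 0.961 (-0.3 dB), φ = -16.0°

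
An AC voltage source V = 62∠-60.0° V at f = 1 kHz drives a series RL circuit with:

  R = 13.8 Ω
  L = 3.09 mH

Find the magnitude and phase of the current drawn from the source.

Step 1 — Angular frequency: ω = 2π·f = 2π·1000 = 6283 rad/s.
Step 2 — Component impedances:
  R: Z = R = 13.8 Ω
  L: Z = jωL = j·6283·0.00309 = 0 + j19.42 Ω
Step 3 — Series combination: Z_total = R + L = 13.8 + j19.42 Ω = 23.82∠54.6° Ω.
Step 4 — Source phasor: V = 62∠-60.0° V = 31 - j53.69 V.
Step 5 — Ohm's law: I = V / Z_total = (31 - j53.69) / (13.8 + j19.42) = -1.083 - j2.367 A.
Step 6 — Convert to polar: |I| = 2.603 A, ∠I = -114.6°.

I = 2.603∠-114.6° A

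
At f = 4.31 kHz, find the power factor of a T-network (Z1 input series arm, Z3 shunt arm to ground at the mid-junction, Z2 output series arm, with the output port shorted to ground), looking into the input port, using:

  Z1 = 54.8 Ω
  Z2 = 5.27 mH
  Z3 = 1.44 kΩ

Step 1 — Angular frequency: ω = 2π·f = 2π·4310 = 2.708e+04 rad/s.
Step 2 — Component impedances:
  Z1: Z = R = 54.8 Ω
  Z2: Z = jωL = j·2.708e+04·0.00527 = 0 + j142.7 Ω
  Z3: Z = R = 1440 Ω
Step 3 — With the output port shorted to ground, the output series arm Z2 runs from the junction to ground; the shunt arm Z3 also runs from the junction to ground. They appear in parallel: Z3 || Z2 = 14.01 + j141.3 Ω.
Step 4 — Series with input arm Z1: Z_in = Z1 + (Z3 || Z2) = 68.81 + j141.3 Ω = 157.2∠64.0° Ω.
Step 5 — Power factor: PF = cos(φ) = Re(Z)/|Z| = 68.81/157.2 = 0.4377.
Step 6 — Type: Im(Z) = 141.3 ⇒ lagging (phase φ = 64.0°).

PF = 0.4377 (lagging, φ = 64.0°)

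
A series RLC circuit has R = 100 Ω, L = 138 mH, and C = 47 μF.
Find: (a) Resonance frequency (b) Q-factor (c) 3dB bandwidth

Step 1 — Resonance condition Im(Z)=0 gives ω₀ = 1/√(LC).
Step 2 — ω₀ = 1/√(0.138·4.7e-05) = 392.7 rad/s.
Step 3 — f₀ = ω₀/(2π) = 62.49 Hz.
Step 4 — Series Q: Q = ω₀L/R = 392.7·0.138/100 = 0.5419.
Step 5 — 3dB bandwidth: Δω = ω₀/Q = 724.6 rad/s; BW = Δω/(2π) = 115.3 Hz.

(a) f₀ = 62.49 Hz  (b) Q = 0.5419  (c) BW = 115.3 Hz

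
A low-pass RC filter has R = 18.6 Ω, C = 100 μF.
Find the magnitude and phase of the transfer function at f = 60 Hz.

Step 1 — Angular frequency: ω = 2π·60 = 377 rad/s.
Step 2 — Transfer function: H(jω) = 1/(1 + jωRC).
Step 3 — Denominator: 1 + jωRC = 1 + j·377·18.6·0.0001 = 1 + j0.7012.
Step 4 — H = 0.6704 - j0.4701.
Step 5 — Magnitude: |H| = 0.8188 (-1.7 dB); phase: φ = -35.0°.

|H| = 0.8188 (-1.7 dB), φ = -35.0°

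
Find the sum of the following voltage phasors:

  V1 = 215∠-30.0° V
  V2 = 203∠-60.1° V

Step 1 — Convert each phasor to rectangular form:
  V1 = 215·(cos(-30.0°) + j·sin(-30.0°)) = 186.2 - j107.5 V
  V2 = 203·(cos(-60.1°) + j·sin(-60.1°)) = 101.2 - j176 V
Step 2 — Sum components: V_total = 287.4 - j283.5 V.
Step 3 — Convert to polar: |V_total| = 403.7 V, ∠V_total = -44.6°.

V_total = 403.7∠-44.6° V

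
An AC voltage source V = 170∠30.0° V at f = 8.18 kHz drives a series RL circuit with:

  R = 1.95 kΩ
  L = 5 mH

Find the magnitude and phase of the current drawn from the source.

Step 1 — Angular frequency: ω = 2π·f = 2π·8180 = 5.14e+04 rad/s.
Step 2 — Component impedances:
  R: Z = R = 1950 Ω
  L: Z = jωL = j·5.14e+04·0.005 = 0 + j257 Ω
Step 3 — Series combination: Z_total = R + L = 1950 + j257 Ω = 1967∠7.5° Ω.
Step 4 — Source phasor: V = 170∠30.0° V = 147.2 + j85 V.
Step 5 — Ohm's law: I = V / Z_total = (147.2 + j85) / (1950 + j257) = 0.07986 + j0.03307 A.
Step 6 — Convert to polar: |I| = 0.08643 A, ∠I = 22.5°.

I = 0.08643∠22.5° A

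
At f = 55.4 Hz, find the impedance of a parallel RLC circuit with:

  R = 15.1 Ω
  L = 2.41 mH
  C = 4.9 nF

Step 1 — Angular frequency: ω = 2π·f = 2π·55.4 = 348.1 rad/s.
Step 2 — Component impedances:
  R: Z = R = 15.1 Ω
  L: Z = jωL = j·348.1·0.00241 = 0 + j0.8389 Ω
  C: Z = 1/(jωC) = -j/(ω·C) = 0 - j5.863e+05 Ω
Step 3 — Parallel combination: 1/Z_total = 1/R + 1/L + 1/C; Z_total = 0.04646 + j0.8363 Ω = 0.8376∠86.8° Ω.

Z = 0.04646 + j0.8363 Ω = 0.8376∠86.8° Ω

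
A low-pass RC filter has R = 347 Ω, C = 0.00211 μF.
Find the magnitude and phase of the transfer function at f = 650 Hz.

Step 1 — Angular frequency: ω = 2π·650 = 4084 rad/s.
Step 2 — Transfer function: H(jω) = 1/(1 + jωRC).
Step 3 — Denominator: 1 + jωRC = 1 + j·4084·347·2.11e-09 = 1 + j0.00299.
Step 4 — H = 1 - j0.00299.
Step 5 — Magnitude: |H| = 1 (-0.0 dB); phase: φ = -0.2°.

|H| = 1 (-0.0 dB), φ = -0.2°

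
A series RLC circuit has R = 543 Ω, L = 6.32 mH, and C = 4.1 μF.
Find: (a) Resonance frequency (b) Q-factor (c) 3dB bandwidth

Step 1 — Resonance: ω₀ = 1/√(LC) = 1/√(0.00632·4.1e-06) = 6212 rad/s.
Step 2 — f₀ = ω₀/(2π) = 988.7 Hz.
Step 3 — Series Q: Q = ω₀L/R = 6212·0.00632/543 = 0.0723.
Step 4 — Bandwidth: Δω = ω₀/Q = 8.592e+04 rad/s; BW = Δω/(2π) = 1.367e+04 Hz.

(a) f₀ = 988.7 Hz  (b) Q = 0.0723  (c) BW = 1.367e+04 Hz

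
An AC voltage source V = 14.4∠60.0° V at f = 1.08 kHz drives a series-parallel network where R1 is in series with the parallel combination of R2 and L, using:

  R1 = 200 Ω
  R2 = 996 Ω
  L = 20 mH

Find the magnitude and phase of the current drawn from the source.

Step 1 — Angular frequency: ω = 2π·f = 2π·1080 = 6786 rad/s.
Step 2 — Component impedances:
  R1: Z = R = 200 Ω
  R2: Z = R = 996 Ω
  L: Z = jωL = j·6786·0.02 = 0 + j135.7 Ω
Step 3 — Parallel branch: R2 || L = 1/(1/R2 + 1/L) = 18.16 + j133.2 Ω.
Step 4 — Series with R1: Z_total = R1 + (R2 || L) = 218.2 + j133.2 Ω = 255.6∠31.4° Ω.
Step 5 — Source phasor: V = 14.4∠60.0° V = 7.2 + j12.47 V.
Step 6 — Ohm's law: I = V / Z_total = (7.2 + j12.47) / (218.2 + j133.2) = 0.04947 + j0.02695 A.
Step 7 — Convert to polar: |I| = 0.05633 A, ∠I = 28.6°.

I = 0.05633∠28.6° A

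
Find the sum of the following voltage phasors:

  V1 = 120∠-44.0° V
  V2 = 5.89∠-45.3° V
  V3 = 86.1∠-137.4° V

Step 1 — Convert each phasor to rectangular form:
  V1 = 120·(cos(-44.0°) + j·sin(-44.0°)) = 86.32 - j83.36 V
  V2 = 5.89·(cos(-45.3°) + j·sin(-45.3°)) = 4.143 - j4.187 V
  V3 = 86.1·(cos(-137.4°) + j·sin(-137.4°)) = -63.38 - j58.28 V
Step 2 — Sum components: V_total = 27.09 - j145.8 V.
Step 3 — Convert to polar: |V_total| = 148.3 V, ∠V_total = -79.5°.

V_total = 148.3∠-79.5° V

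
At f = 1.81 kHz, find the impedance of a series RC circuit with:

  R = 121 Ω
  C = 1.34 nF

Step 1 — Angular frequency: ω = 2π·f = 2π·1810 = 1.137e+04 rad/s.
Step 2 — Component impedances:
  R: Z = R = 121 Ω
  C: Z = 1/(jωC) = -j/(ω·C) = 0 - j6.562e+04 Ω
Step 3 — Series combination: Z_total = R + C = 121 - j6.562e+04 Ω = 6.562e+04∠-89.9° Ω.

Z = 121 - j6.562e+04 Ω = 6.562e+04∠-89.9° Ω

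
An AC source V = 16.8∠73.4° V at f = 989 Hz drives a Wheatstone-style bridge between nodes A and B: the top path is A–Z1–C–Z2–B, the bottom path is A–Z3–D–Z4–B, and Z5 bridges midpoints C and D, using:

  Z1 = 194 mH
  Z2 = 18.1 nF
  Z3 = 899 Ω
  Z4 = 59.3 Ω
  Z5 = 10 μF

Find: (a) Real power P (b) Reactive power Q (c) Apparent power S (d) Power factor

Step 1 — Angular frequency: ω = 2π·f = 2π·989 = 6214 rad/s.
Step 2 — Component impedances:
  Z1: Z = jωL = j·6214·0.194 = 0 + j1206 Ω
  Z2: Z = 1/(jωC) = -j/(ω·C) = 0 - j8891 Ω
  Z3: Z = R = 899 Ω
  Z4: Z = R = 59.3 Ω
  Z5: Z = 1/(jωC) = -j/(ω·C) = 0 - j16.09 Ω
Step 3 — Bridge requires nodal analysis (the Z5 bridge couples midpoints C and D, so the two paths cannot be reduced to a simple series/parallel combination). Setting node B to ground and injecting 1 A at node A, the 3-node admittance system at A, C, D solves to V_A = Z_AB = 631.4 + j432.1 Ω = 765.1∠34.4° Ω.
Step 4 — Source phasor: V = 16.8∠73.4° V = 4.8 + j16.1 V.
Step 5 — Current: I = V / Z = 0.01706 + j0.01382 A = 0.02196∠39.0° A.
Step 6 — Complex power: S = V·I* = 0.3044 + j0.2084 VA.
Step 7 — Real power: P = Re(S) = 0.3044 W.
Step 8 — Reactive power: Q = Im(S) = 0.2084 VAR.
Step 9 — Apparent power: |S| = 0.3689 VA.
Step 10 — Power factor: PF = P/|S| = 0.8252 (lagging).

(a) P = 0.3044 W  (b) Q = 0.2084 VAR  (c) S = 0.3689 VA  (d) PF = 0.8252 (lagging)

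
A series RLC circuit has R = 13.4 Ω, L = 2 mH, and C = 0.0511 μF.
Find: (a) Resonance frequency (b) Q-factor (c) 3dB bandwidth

Step 1 — Resonance: ω₀ = 1/√(LC) = 1/√(0.002·5.11e-08) = 9.892e+04 rad/s.
Step 2 — f₀ = ω₀/(2π) = 1.574e+04 Hz.
Step 3 — Series Q: Q = ω₀L/R = 9.892e+04·0.002/13.4 = 14.76.
Step 4 — Bandwidth: Δω = ω₀/Q = 6700 rad/s; BW = Δω/(2π) = 1066 Hz.

(a) f₀ = 1.574e+04 Hz  (b) Q = 14.76  (c) BW = 1066 Hz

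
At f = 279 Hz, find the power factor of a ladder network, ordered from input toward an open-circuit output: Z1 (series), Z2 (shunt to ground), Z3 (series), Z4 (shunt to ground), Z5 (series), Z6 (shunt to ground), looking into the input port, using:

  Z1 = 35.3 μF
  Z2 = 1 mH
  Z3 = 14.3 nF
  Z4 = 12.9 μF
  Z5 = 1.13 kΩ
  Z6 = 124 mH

Step 1 — Angular frequency: ω = 2π·f = 2π·279 = 1753 rad/s.
Step 2 — Component impedances:
  Z1: Z = 1/(jωC) = -j/(ω·C) = 0 - j16.16 Ω
  Z2: Z = jωL = j·1753·0.001 = 0 + j1.753 Ω
  Z3: Z = 1/(jωC) = -j/(ω·C) = 0 - j3.989e+04 Ω
  Z4: Z = 1/(jωC) = -j/(ω·C) = 0 - j44.22 Ω
  Z5: Z = R = 1130 Ω
  Z6: Z = jωL = j·1753·0.124 = 0 + j217.4 Ω
Step 3 — Ladder network (open output): work backward from the far end, alternating series and parallel combinations. Z_in = 0 - j14.41 Ω = 14.41∠-90.0° Ω.
Step 4 — Power factor: PF = cos(φ) = Re(Z)/|Z| = 3.2582e-09/14.407 = 2.262e-10.
Step 5 — Type: Im(Z) = -14.41 ⇒ leading (phase φ = -90.0°).

PF = 2.262e-10 (leading, φ = -90.0°)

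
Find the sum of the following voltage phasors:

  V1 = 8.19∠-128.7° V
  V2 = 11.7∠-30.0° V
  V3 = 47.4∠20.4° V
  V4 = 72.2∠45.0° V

Step 1 — Convert each phasor to rectangular form:
  V1 = 8.19·(cos(-128.7°) + j·sin(-128.7°)) = -5.121 - j6.392 V
  V2 = 11.7·(cos(-30.0°) + j·sin(-30.0°)) = 10.13 - j5.85 V
  V3 = 47.4·(cos(20.4°) + j·sin(20.4°)) = 44.43 + j16.52 V
  V4 = 72.2·(cos(45.0°) + j·sin(45.0°)) = 51.05 + j51.05 V
Step 2 — Sum components: V_total = 100.5 + j55.33 V.
Step 3 — Convert to polar: |V_total| = 114.7 V, ∠V_total = 28.8°.

V_total = 114.7∠28.8° V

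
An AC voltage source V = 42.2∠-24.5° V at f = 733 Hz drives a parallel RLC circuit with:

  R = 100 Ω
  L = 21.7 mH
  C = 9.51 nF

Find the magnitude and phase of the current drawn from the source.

Step 1 — Angular frequency: ω = 2π·f = 2π·733 = 4606 rad/s.
Step 2 — Component impedances:
  R: Z = R = 100 Ω
  L: Z = jωL = j·4606·0.0217 = 0 + j99.94 Ω
  C: Z = 1/(jωC) = -j/(ω·C) = 0 - j2.283e+04 Ω
Step 3 — Parallel combination: 1/Z_total = 1/R + 1/L + 1/C; Z_total = 50.19 + j50 Ω = 70.84∠44.9° Ω.
Step 4 — Source phasor: V = 42.2∠-24.5° V = 38.4 - j17.5 V.
Step 5 — Ohm's law: I = V / Z_total = (38.4 - j17.5) / (50.19 + j50) = 0.2097 - j0.5575 A.
Step 6 — Convert to polar: |I| = 0.5957 A, ∠I = -69.4°.

I = 0.5957∠-69.4° A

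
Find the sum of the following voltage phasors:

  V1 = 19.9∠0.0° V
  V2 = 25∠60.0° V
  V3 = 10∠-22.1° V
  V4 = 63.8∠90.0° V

Step 1 — Convert each phasor to rectangular form:
  V1 = 19.9·(cos(0.0°) + j·sin(0.0°)) = 19.9 V
  V2 = 25·(cos(60.0°) + j·sin(60.0°)) = 12.5 + j21.65 V
  V3 = 10·(cos(-22.1°) + j·sin(-22.1°)) = 9.265 - j3.762 V
  V4 = 63.8·(cos(90.0°) + j·sin(90.0°)) = 0 + j63.8 V
Step 2 — Sum components: V_total = 41.67 + j81.69 V.
Step 3 — Convert to polar: |V_total| = 91.7 V, ∠V_total = 63.0°.

V_total = 91.7∠63.0° V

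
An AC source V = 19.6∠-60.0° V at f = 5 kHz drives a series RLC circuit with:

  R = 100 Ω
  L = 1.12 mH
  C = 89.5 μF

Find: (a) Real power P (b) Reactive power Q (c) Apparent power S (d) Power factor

Step 1 — Angular frequency: ω = 2π·f = 2π·5000 = 3.142e+04 rad/s.
Step 2 — Component impedances:
  R: Z = R = 100 Ω
  L: Z = jωL = j·3.142e+04·0.00112 = 0 + j35.19 Ω
  C: Z = 1/(jωC) = -j/(ω·C) = 0 - j0.3557 Ω
Step 3 — Series combination: Z_total = R + L + C = 100 + j34.83 Ω = 105.9∠19.2° Ω.
Step 4 — Source phasor: V = 19.6∠-60.0° V = 9.8 - j16.97 V.
Step 5 — Current: I = V / Z = 0.03467 - j0.1818 A = 0.1851∠-79.2° A.
Step 6 — Complex power: S = V·I* = 3.426 + j1.193 VA.
Step 7 — Real power: P = Re(S) = 3.426 W.
Step 8 — Reactive power: Q = Im(S) = 1.193 VAR.
Step 9 — Apparent power: |S| = 3.628 VA.
Step 10 — Power factor: PF = P/|S| = 0.9444 (lagging).

(a) P = 3.426 W  (b) Q = 1.193 VAR  (c) S = 3.628 VA  (d) PF = 0.9444 (lagging)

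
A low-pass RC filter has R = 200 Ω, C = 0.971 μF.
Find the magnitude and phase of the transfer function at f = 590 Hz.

Step 1 — Angular frequency: ω = 2π·590 = 3707 rad/s.
Step 2 — Transfer function: H(jω) = 1/(1 + jωRC).
Step 3 — Denominator: 1 + jωRC = 1 + j·3707·200·9.71e-07 = 1 + j0.7199.
Step 4 — H = 0.6586 - j0.4742.
Step 5 — Magnitude: |H| = 0.8116 (-1.8 dB); phase: φ = -35.8°.

|H| = 0.8116 (-1.8 dB), φ = -35.8°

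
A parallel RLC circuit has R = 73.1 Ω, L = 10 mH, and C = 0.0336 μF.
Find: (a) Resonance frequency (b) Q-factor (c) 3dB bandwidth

Step 1 — Resonance: ω₀ = 1/√(LC) = 1/√(0.01·3.36e-08) = 5.455e+04 rad/s.
Step 2 — f₀ = ω₀/(2π) = 8683 Hz.
Step 3 — Parallel Q: Q = R/(ω₀L) = 73.1/(5.455e+04·0.01) = 0.134.
Step 4 — Bandwidth: Δω = ω₀/Q = 4.071e+05 rad/s; BW = Δω/(2π) = 6.48e+04 Hz.

(a) f₀ = 8683 Hz  (b) Q = 0.134  (c) BW = 6.48e+04 Hz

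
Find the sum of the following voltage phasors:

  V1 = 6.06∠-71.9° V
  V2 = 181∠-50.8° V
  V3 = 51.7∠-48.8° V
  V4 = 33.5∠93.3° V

Step 1 — Convert each phasor to rectangular form:
  V1 = 6.06·(cos(-71.9°) + j·sin(-71.9°)) = 1.883 - j5.76 V
  V2 = 181·(cos(-50.8°) + j·sin(-50.8°)) = 114.4 - j140.3 V
  V3 = 51.7·(cos(-48.8°) + j·sin(-48.8°)) = 34.05 - j38.9 V
  V4 = 33.5·(cos(93.3°) + j·sin(93.3°)) = -1.928 + j33.44 V
Step 2 — Sum components: V_total = 148.4 - j151.5 V.
Step 3 — Convert to polar: |V_total| = 212.1 V, ∠V_total = -45.6°.

V_total = 212.1∠-45.6° V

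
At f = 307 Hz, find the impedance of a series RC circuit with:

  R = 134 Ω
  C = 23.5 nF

Step 1 — Angular frequency: ω = 2π·f = 2π·307 = 1929 rad/s.
Step 2 — Component impedances:
  R: Z = R = 134 Ω
  C: Z = 1/(jωC) = -j/(ω·C) = 0 - j2.206e+04 Ω
Step 3 — Series combination: Z_total = R + C = 134 - j2.206e+04 Ω = 2.206e+04∠-89.7° Ω.

Z = 134 - j2.206e+04 Ω = 2.206e+04∠-89.7° Ω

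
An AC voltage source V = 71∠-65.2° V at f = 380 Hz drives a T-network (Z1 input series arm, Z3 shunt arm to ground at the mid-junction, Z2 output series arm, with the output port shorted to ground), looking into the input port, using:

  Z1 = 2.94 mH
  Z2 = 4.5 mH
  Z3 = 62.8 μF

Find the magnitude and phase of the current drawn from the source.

Step 1 — Angular frequency: ω = 2π·f = 2π·380 = 2388 rad/s.
Step 2 — Component impedances:
  Z1: Z = jωL = j·2388·0.00294 = 0 + j7.02 Ω
  Z2: Z = jωL = j·2388·0.0045 = 0 + j10.74 Ω
  Z3: Z = 1/(jωC) = -j/(ω·C) = 0 - j6.669 Ω
Step 3 — With the output port shorted to ground, the output series arm Z2 runs from the junction to ground; the shunt arm Z3 also runs from the junction to ground. They appear in parallel: Z3 || Z2 = 0 - j17.58 Ω.
Step 4 — Series with input arm Z1: Z_in = Z1 + (Z3 || Z2) = 0 - j10.56 Ω = 10.56∠-90.0° Ω.
Step 5 — Source phasor: V = 71∠-65.2° V = 29.78 - j64.45 V.
Step 6 — Ohm's law: I = V / Z_total = (29.78 - j64.45) / (0 - j10.56) = 6.101 + j2.819 A.
Step 7 — Convert to polar: |I| = 6.72 A, ∠I = 24.8°.

I = 6.72∠24.8° A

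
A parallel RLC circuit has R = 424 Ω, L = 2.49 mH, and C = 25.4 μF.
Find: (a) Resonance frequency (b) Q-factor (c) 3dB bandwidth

Step 1 — Resonance: ω₀ = 1/√(LC) = 1/√(0.00249·2.54e-05) = 3976 rad/s.
Step 2 — f₀ = ω₀/(2π) = 632.9 Hz.
Step 3 — Parallel Q: Q = R/(ω₀L) = 424/(3976·0.00249) = 42.82.
Step 4 — Bandwidth: Δω = ω₀/Q = 92.85 rad/s; BW = Δω/(2π) = 14.78 Hz.

(a) f₀ = 632.9 Hz  (b) Q = 42.82  (c) BW = 14.78 Hz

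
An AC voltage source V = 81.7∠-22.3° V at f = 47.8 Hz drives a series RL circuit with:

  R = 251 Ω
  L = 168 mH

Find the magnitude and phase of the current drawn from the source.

Step 1 — Angular frequency: ω = 2π·f = 2π·47.8 = 300.3 rad/s.
Step 2 — Component impedances:
  R: Z = R = 251 Ω
  L: Z = jωL = j·300.3·0.168 = 0 + j50.46 Ω
Step 3 — Series combination: Z_total = R + L = 251 + j50.46 Ω = 256∠11.4° Ω.
Step 4 — Source phasor: V = 81.7∠-22.3° V = 75.59 - j31 V.
Step 5 — Ohm's law: I = V / Z_total = (75.59 - j31) / (251 + j50.46) = 0.2656 - j0.1769 A.
Step 6 — Convert to polar: |I| = 0.3191 A, ∠I = -33.7°.

I = 0.3191∠-33.7° A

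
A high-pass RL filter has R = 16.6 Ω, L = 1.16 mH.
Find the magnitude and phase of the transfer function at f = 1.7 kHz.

Step 1 — Angular frequency: ω = 2π·1700 = 1.068e+04 rad/s.
Step 2 — Transfer function: H(jω) = jωL/(R + jωL).
Step 3 — Numerator jωL = j·12.39; denominator R + jωL = 16.6 + j12.39.
Step 4 — H = 0.3578 + j0.4794.
Step 5 — Magnitude: |H| = 0.5982 (-4.5 dB); phase: φ = 53.3°.

|H| = 0.5982 (-4.5 dB), φ = 53.3°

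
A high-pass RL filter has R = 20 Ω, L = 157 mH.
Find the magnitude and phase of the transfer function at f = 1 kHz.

Step 1 — Angular frequency: ω = 2π·1000 = 6283 rad/s.
Step 2 — Transfer function: H(jω) = jωL/(R + jωL).
Step 3 — Numerator jωL = j·986.5; denominator R + jωL = 20 + j986.5.
Step 4 — H = 0.9996 + j0.02027.
Step 5 — Magnitude: |H| = 0.9998 (-0.0 dB); phase: φ = 1.2°.

|H| = 0.9998 (-0.0 dB), φ = 1.2°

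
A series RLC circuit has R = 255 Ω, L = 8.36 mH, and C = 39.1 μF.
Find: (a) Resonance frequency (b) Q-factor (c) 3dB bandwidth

Step 1 — Resonance: ω₀ = 1/√(LC) = 1/√(0.00836·3.91e-05) = 1749 rad/s.
Step 2 — f₀ = ω₀/(2π) = 278.4 Hz.
Step 3 — Series Q: Q = ω₀L/R = 1749·0.00836/255 = 0.05734.
Step 4 — Bandwidth: Δω = ω₀/Q = 3.05e+04 rad/s; BW = Δω/(2π) = 4855 Hz.

(a) f₀ = 278.4 Hz  (b) Q = 0.05734  (c) BW = 4855 Hz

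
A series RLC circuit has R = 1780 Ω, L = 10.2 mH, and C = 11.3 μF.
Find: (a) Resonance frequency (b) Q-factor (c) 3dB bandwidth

Step 1 — Resonance: ω₀ = 1/√(LC) = 1/√(0.0102·1.13e-05) = 2946 rad/s.
Step 2 — f₀ = ω₀/(2π) = 468.8 Hz.
Step 3 — Series Q: Q = ω₀L/R = 2946·0.0102/1780 = 0.01688.
Step 4 — Bandwidth: Δω = ω₀/Q = 1.745e+05 rad/s; BW = Δω/(2π) = 2.777e+04 Hz.

(a) f₀ = 468.8 Hz  (b) Q = 0.01688  (c) BW = 2.777e+04 Hz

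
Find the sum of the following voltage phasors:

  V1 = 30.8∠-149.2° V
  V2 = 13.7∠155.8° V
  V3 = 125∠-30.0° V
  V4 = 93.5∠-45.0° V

Step 1 — Convert each phasor to rectangular form:
  V1 = 30.8·(cos(-149.2°) + j·sin(-149.2°)) = -26.46 - j15.77 V
  V2 = 13.7·(cos(155.8°) + j·sin(155.8°)) = -12.5 + j5.616 V
  V3 = 125·(cos(-30.0°) + j·sin(-30.0°)) = 108.3 - j62.5 V
  V4 = 93.5·(cos(-45.0°) + j·sin(-45.0°)) = 66.11 - j66.11 V
Step 2 — Sum components: V_total = 135.4 - j138.8 V.
Step 3 — Convert to polar: |V_total| = 193.9 V, ∠V_total = -45.7°.

V_total = 193.9∠-45.7° V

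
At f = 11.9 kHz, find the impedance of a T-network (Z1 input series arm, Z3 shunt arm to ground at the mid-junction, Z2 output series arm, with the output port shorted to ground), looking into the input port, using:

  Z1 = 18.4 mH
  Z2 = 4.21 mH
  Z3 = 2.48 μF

Step 1 — Angular frequency: ω = 2π·f = 2π·1.19e+04 = 7.477e+04 rad/s.
Step 2 — Component impedances:
  Z1: Z = jωL = j·7.477e+04·0.0184 = 0 + j1376 Ω
  Z2: Z = jωL = j·7.477e+04·0.00421 = 0 + j314.8 Ω
  Z3: Z = 1/(jωC) = -j/(ω·C) = 0 - j5.393 Ω
Step 3 — With the output port shorted to ground, the output series arm Z2 runs from the junction to ground; the shunt arm Z3 also runs from the junction to ground. They appear in parallel: Z3 || Z2 = 0 - j5.487 Ω.
Step 4 — Series with input arm Z1: Z_in = Z1 + (Z3 || Z2) = 0 + j1370 Ω = 1370∠90.0° Ω.

Z = 0 + j1370 Ω = 1370∠90.0° Ω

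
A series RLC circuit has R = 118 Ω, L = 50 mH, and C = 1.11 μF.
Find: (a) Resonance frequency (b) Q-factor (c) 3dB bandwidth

Step 1 — Resonance: ω₀ = 1/√(LC) = 1/√(0.05·1.11e-06) = 4245 rad/s.
Step 2 — f₀ = ω₀/(2π) = 675.6 Hz.
Step 3 — Series Q: Q = ω₀L/R = 4245·0.05/118 = 1.799.
Step 4 — Bandwidth: Δω = ω₀/Q = 2360 rad/s; BW = Δω/(2π) = 375.6 Hz.

(a) f₀ = 675.6 Hz  (b) Q = 1.799  (c) BW = 375.6 Hz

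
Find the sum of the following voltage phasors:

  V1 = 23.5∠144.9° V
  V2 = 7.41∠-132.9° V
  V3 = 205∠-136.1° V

Step 1 — Convert each phasor to rectangular form:
  V1 = 23.5·(cos(144.9°) + j·sin(144.9°)) = -19.23 + j13.51 V
  V2 = 7.41·(cos(-132.9°) + j·sin(-132.9°)) = -5.044 - j5.428 V
  V3 = 205·(cos(-136.1°) + j·sin(-136.1°)) = -147.7 - j142.1 V
Step 2 — Sum components: V_total = -172 - j134.1 V.
Step 3 — Convert to polar: |V_total| = 218.1 V, ∠V_total = -142.1°.

V_total = 218.1∠-142.1° V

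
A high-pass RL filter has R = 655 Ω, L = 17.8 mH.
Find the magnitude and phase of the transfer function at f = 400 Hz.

Step 1 — Angular frequency: ω = 2π·400 = 2513 rad/s.
Step 2 — Transfer function: H(jω) = jωL/(R + jωL).
Step 3 — Numerator jωL = j·44.74; denominator R + jωL = 655 + j44.74.
Step 4 — H = 0.004643 + j0.06798.
Step 5 — Magnitude: |H| = 0.06814 (-23.3 dB); phase: φ = 86.1°.

|H| = 0.06814 (-23.3 dB), φ = 86.1°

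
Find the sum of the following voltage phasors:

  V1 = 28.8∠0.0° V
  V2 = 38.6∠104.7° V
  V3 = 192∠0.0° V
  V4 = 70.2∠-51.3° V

Step 1 — Convert each phasor to rectangular form:
  V1 = 28.8·(cos(0.0°) + j·sin(0.0°)) = 28.8 V
  V2 = 38.6·(cos(104.7°) + j·sin(104.7°)) = -9.795 + j37.34 V
  V3 = 192·(cos(0.0°) + j·sin(0.0°)) = 192 V
  V4 = 70.2·(cos(-51.3°) + j·sin(-51.3°)) = 43.89 - j54.79 V
Step 2 — Sum components: V_total = 254.9 - j17.45 V.
Step 3 — Convert to polar: |V_total| = 255.5 V, ∠V_total = -3.9°.

V_total = 255.5∠-3.9° V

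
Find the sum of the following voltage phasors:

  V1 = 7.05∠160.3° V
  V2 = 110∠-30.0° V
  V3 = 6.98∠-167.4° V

Step 1 — Convert each phasor to rectangular form:
  V1 = 7.05·(cos(160.3°) + j·sin(160.3°)) = -6.637 + j2.377 V
  V2 = 110·(cos(-30.0°) + j·sin(-30.0°)) = 95.26 - j55 V
  V3 = 6.98·(cos(-167.4°) + j·sin(-167.4°)) = -6.812 - j1.523 V
Step 2 — Sum components: V_total = 81.81 - j54.15 V.
Step 3 — Convert to polar: |V_total| = 98.11 V, ∠V_total = -33.5°.

V_total = 98.11∠-33.5° V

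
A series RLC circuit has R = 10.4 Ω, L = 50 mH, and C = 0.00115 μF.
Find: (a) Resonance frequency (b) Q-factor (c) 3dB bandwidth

Step 1 — Resonance condition Im(Z)=0 gives ω₀ = 1/√(LC).
Step 2 — ω₀ = 1/√(0.05·1.15e-09) = 1.319e+05 rad/s.
Step 3 — f₀ = ω₀/(2π) = 2.099e+04 Hz.
Step 4 — Series Q: Q = ω₀L/R = 1.319e+05·0.05/10.4 = 634.
Step 5 — 3dB bandwidth: Δω = ω₀/Q = 208 rad/s; BW = Δω/(2π) = 33.1 Hz.

(a) f₀ = 2.099e+04 Hz  (b) Q = 634  (c) BW = 33.1 Hz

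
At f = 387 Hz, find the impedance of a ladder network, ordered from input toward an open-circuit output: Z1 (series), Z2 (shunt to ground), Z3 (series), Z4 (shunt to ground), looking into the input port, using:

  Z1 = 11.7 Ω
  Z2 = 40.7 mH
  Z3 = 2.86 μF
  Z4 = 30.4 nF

Step 1 — Angular frequency: ω = 2π·f = 2π·387 = 2432 rad/s.
Step 2 — Component impedances:
  Z1: Z = R = 11.7 Ω
  Z2: Z = jωL = j·2432·0.0407 = 0 + j98.97 Ω
  Z3: Z = 1/(jωC) = -j/(ω·C) = 0 - j143.8 Ω
  Z4: Z = 1/(jωC) = -j/(ω·C) = 0 - j1.353e+04 Ω
Step 3 — Ladder network (open output): work backward from the far end, alternating series and parallel combinations. Z_in = 11.7 + j99.69 Ω = 100.4∠83.3° Ω.

Z = 11.7 + j99.69 Ω = 100.4∠83.3° Ω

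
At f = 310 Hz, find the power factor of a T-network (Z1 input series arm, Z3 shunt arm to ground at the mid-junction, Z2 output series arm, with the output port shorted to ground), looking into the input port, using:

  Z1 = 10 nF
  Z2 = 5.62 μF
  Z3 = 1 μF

Step 1 — Angular frequency: ω = 2π·f = 2π·310 = 1948 rad/s.
Step 2 — Component impedances:
  Z1: Z = 1/(jωC) = -j/(ω·C) = 0 - j5.134e+04 Ω
  Z2: Z = 1/(jωC) = -j/(ω·C) = 0 - j91.35 Ω
  Z3: Z = 1/(jωC) = -j/(ω·C) = 0 - j513.4 Ω
Step 3 — With the output port shorted to ground, the output series arm Z2 runs from the junction to ground; the shunt arm Z3 also runs from the junction to ground. They appear in parallel: Z3 || Z2 = 0 - j77.55 Ω.
Step 4 — Series with input arm Z1: Z_in = Z1 + (Z3 || Z2) = 0 - j5.142e+04 Ω = 5.142e+04∠-90.0° Ω.
Step 5 — Power factor: PF = cos(φ) = Re(Z)/|Z| = 0/5.142e+04 = 0.
Step 6 — Type: Im(Z) = -5.142e+04 ⇒ leading (phase φ = -90.0°).

PF = 0 (leading, φ = -90.0°)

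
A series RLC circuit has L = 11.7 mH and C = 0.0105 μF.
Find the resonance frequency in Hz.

Step 1 — Resonance condition Im(Z)=0 gives ω₀ = 1/√(LC).
Step 2 — ω₀ = 1/√(0.0117·1.05e-08) = 9.022e+04 rad/s.
Step 3 — f₀ = ω₀/(2π) = 1.436e+04 Hz.

f₀ = 1.436e+04 Hz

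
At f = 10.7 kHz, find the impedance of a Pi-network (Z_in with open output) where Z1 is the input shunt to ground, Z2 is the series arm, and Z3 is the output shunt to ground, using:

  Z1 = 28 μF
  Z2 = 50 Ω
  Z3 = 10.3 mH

Step 1 — Angular frequency: ω = 2π·f = 2π·1.07e+04 = 6.723e+04 rad/s.
Step 2 — Component impedances:
  Z1: Z = 1/(jωC) = -j/(ω·C) = 0 - j0.5312 Ω
  Z2: Z = R = 50 Ω
  Z3: Z = jωL = j·6.723e+04·0.0103 = 0 + j692.5 Ω
Step 3 — With open output, the series arm Z2 and the output shunt Z3 appear in series to ground: Z2 + Z3 = 50 + j692.5 Ω.
Step 4 — Parallel with input shunt Z1: Z_in = Z1 || (Z2 + Z3) = 2.932e-05 - j0.5316 Ω = 0.5316∠-90.0° Ω.

Z = 2.932e-05 - j0.5316 Ω = 0.5316∠-90.0° Ω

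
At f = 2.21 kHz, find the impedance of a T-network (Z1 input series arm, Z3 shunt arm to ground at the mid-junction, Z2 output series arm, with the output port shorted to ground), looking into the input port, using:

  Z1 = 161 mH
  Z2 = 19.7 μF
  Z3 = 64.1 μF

Step 1 — Angular frequency: ω = 2π·f = 2π·2210 = 1.389e+04 rad/s.
Step 2 — Component impedances:
  Z1: Z = jωL = j·1.389e+04·0.161 = 0 + j2236 Ω
  Z2: Z = 1/(jωC) = -j/(ω·C) = 0 - j3.656 Ω
  Z3: Z = 1/(jωC) = -j/(ω·C) = 0 - j1.123 Ω
Step 3 — With the output port shorted to ground, the output series arm Z2 runs from the junction to ground; the shunt arm Z3 also runs from the junction to ground. They appear in parallel: Z3 || Z2 = 0 - j0.8594 Ω.
Step 4 — Series with input arm Z1: Z_in = Z1 + (Z3 || Z2) = 0 + j2235 Ω = 2235∠90.0° Ω.

Z = 0 + j2235 Ω = 2235∠90.0° Ω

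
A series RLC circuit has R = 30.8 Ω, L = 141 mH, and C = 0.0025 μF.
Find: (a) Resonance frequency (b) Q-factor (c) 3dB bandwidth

Step 1 — Resonance: ω₀ = 1/√(LC) = 1/√(0.141·2.5e-09) = 5.326e+04 rad/s.
Step 2 — f₀ = ω₀/(2π) = 8477 Hz.
Step 3 — Series Q: Q = ω₀L/R = 5.326e+04·0.141/30.8 = 243.8.
Step 4 — Bandwidth: Δω = ω₀/Q = 218.4 rad/s; BW = Δω/(2π) = 34.77 Hz.

(a) f₀ = 8477 Hz  (b) Q = 243.8  (c) BW = 34.77 Hz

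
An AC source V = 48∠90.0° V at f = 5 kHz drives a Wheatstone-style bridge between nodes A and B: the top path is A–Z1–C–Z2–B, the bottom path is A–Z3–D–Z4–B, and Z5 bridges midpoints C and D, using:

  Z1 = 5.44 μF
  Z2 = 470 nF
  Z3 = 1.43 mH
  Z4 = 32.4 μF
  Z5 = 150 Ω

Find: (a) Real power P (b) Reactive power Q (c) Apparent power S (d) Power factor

Step 1 — Angular frequency: ω = 2π·f = 2π·5000 = 3.142e+04 rad/s.
Step 2 — Component impedances:
  Z1: Z = 1/(jωC) = -j/(ω·C) = 0 - j5.851 Ω
  Z2: Z = 1/(jωC) = -j/(ω·C) = 0 - j67.73 Ω
  Z3: Z = jωL = j·3.142e+04·0.00143 = 0 + j44.92 Ω
  Z4: Z = 1/(jωC) = -j/(ω·C) = 0 - j0.9824 Ω
  Z5: Z = R = 150 Ω
Step 3 — Bridge requires nodal analysis (the Z5 bridge couples midpoints C and D, so the two paths cannot be reduced to a simple series/parallel combination). Setting node B to ground and injecting 1 A at node A, the 3-node admittance system at A, C, D solves to V_A = Z_AB = 51.69 + j77.88 Ω = 93.47∠56.4° Ω.
Step 4 — Source phasor: V = 48∠90.0° V = 0 + j48 V.
Step 5 — Current: I = V / Z = 0.4279 + j0.2839 A = 0.5135∠33.6° A.
Step 6 — Complex power: S = V·I* = 13.63 + j20.54 VA.
Step 7 — Real power: P = Re(S) = 13.63 W.
Step 8 — Reactive power: Q = Im(S) = 20.54 VAR.
Step 9 — Apparent power: |S| = 24.65 VA.
Step 10 — Power factor: PF = P/|S| = 0.5529 (lagging).

(a) P = 13.63 W  (b) Q = 20.54 VAR  (c) S = 24.65 VA  (d) PF = 0.5529 (lagging)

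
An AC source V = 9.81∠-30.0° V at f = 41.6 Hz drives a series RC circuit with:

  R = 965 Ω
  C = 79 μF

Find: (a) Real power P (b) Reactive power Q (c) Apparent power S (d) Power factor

Step 1 — Angular frequency: ω = 2π·f = 2π·41.6 = 261.4 rad/s.
Step 2 — Component impedances:
  R: Z = R = 965 Ω
  C: Z = 1/(jωC) = -j/(ω·C) = 0 - j48.43 Ω
Step 3 — Series combination: Z_total = R + C = 965 - j48.43 Ω = 966.2∠-2.9° Ω.
Step 4 — Source phasor: V = 9.81∠-30.0° V = 8.496 - j4.905 V.
Step 5 — Current: I = V / Z = 0.009036 - j0.004629 A = 0.01015∠-27.1° A.
Step 6 — Complex power: S = V·I* = 0.09948 - j0.004992 VA.
Step 7 — Real power: P = Re(S) = 0.09948 W.
Step 8 — Reactive power: Q = Im(S) = -0.004992 VAR.
Step 9 — Apparent power: |S| = 0.0996 VA.
Step 10 — Power factor: PF = P/|S| = 0.9987 (leading).

(a) P = 0.09948 W  (b) Q = -0.004992 VAR  (c) S = 0.0996 VA  (d) PF = 0.9987 (leading)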